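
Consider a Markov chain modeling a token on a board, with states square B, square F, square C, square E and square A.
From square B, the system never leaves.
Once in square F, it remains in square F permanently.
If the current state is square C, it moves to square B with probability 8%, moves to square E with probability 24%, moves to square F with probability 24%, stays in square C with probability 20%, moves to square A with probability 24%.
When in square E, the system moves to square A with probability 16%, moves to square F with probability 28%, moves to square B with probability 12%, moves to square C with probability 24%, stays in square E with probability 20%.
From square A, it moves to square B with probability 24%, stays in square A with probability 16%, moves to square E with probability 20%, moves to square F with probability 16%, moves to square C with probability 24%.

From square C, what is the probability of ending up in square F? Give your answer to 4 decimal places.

0.6561

Let h(s) be the probability of absorption at square F starting from transient state s. Then h(square F) = 1 and h(square B) = 0. By first-step analysis:
h(square C) = 0.08·0 + 0.24·1 + 0.2·h(square C) + 0.24·h(square E) + 0.24·h(square A)
h(square E) = 0.12·0 + 0.28·1 + 0.24·h(square C) + 0.2·h(square E) + 0.16·h(square A)
h(square A) = 0.24·0 + 0.16·1 + 0.24·h(square C) + 0.2·h(square E) + 0.16·h(square A)
Solving: h(square C) = 0.6561, h(square E) = 0.6535, h(square A) = 0.5335.
Starting from square C, the probability is 0.6561.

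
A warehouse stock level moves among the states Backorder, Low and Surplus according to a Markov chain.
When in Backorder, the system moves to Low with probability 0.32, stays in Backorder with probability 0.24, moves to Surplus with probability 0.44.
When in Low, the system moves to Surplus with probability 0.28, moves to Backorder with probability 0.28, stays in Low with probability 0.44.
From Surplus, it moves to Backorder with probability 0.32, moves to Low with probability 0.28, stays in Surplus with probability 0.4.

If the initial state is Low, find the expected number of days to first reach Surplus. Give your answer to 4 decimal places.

3.0952

Let t(s) be the expected number of days to first reach Surplus from state s, with t(Surplus) = 0. Conditioning on the first day:
t(Backorder) = 1 + 0.24·t(Backorder) + 0.32·t(Low)
t(Low) = 1 + 0.28·t(Backorder) + 0.44·t(Low)
Solving: t(Backorder) = 2.6190, t(Low) = 3.0952.
Expected days from Low to Surplus: 3.0952.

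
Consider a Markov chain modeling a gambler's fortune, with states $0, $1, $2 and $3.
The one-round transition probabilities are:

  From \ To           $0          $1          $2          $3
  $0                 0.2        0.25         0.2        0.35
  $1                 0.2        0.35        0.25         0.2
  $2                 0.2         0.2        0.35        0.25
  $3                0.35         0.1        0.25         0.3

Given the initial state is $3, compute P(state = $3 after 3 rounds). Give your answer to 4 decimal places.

0.2791

Propagate the distribution vector 3 rounds from $3.
After 0 rounds: (0.0000, 0.0000, 0.0000, 1.0000)
After 1 round: (0.3500, 0.1000, 0.2500, 0.3000)
After 2 rounds: (0.2450, 0.2025, 0.2575, 0.2950)
After 3 rounds: (0.2443, 0.2131, 0.2635, 0.2791)
P(in $3 after 3 rounds) = 0.2791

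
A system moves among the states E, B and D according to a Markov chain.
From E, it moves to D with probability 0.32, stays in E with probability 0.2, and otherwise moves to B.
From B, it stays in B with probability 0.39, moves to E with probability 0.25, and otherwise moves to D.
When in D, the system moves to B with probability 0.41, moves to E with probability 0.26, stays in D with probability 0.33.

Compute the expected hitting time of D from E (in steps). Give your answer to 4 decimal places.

Let t(s) be the expected number of steps to first reach D from state s, with t(D) = 0. Conditioning on the first step:
t(E) = 1 + 0.2·t(E) + 0.48·t(B)
t(B) = 1 + 0.25·t(E) + 0.39·t(B)
Solving: t(E) = 2.9620, t(B) = 2.8533.
Expected steps from E to D: 2.9620.

2.9620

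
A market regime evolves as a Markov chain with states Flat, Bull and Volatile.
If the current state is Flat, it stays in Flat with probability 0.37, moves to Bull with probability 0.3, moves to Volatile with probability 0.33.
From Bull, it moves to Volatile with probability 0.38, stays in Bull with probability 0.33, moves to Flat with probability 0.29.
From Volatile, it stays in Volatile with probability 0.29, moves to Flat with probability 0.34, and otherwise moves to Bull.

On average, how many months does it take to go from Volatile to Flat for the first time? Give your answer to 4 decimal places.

3.1036

Let t(s) be the expected number of months to first reach Flat from state s, with t(Flat) = 0. Conditioning on the first month:
t(Bull) = 1 + 0.33·t(Bull) + 0.38·t(Volatile)
t(Volatile) = 1 + 0.37·t(Bull) + 0.29·t(Volatile)
Solving: t(Bull) = 3.2528, t(Volatile) = 3.1036.
Expected months from Volatile to Flat: 3.1036.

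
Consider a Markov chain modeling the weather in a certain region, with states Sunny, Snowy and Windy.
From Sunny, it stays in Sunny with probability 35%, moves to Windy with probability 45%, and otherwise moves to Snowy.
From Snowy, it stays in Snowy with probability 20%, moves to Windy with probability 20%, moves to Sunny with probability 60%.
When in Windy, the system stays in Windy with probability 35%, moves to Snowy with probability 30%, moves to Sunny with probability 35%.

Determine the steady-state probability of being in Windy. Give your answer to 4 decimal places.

0.3556

Let the stationary distribution be π with π = πP and π_1 + π_2 + π_3 = 1.
π_1 = 0.35·π_1 + 0.6·π_2 + 0.35·π_3
π_2 = 0.2·π_1 + 0.2·π_2 + 0.3·π_3
Solving with the normalization constraint gives π = (0.4089, 0.2356, 0.3556).
So the stationary probability of Windy is 0.3556.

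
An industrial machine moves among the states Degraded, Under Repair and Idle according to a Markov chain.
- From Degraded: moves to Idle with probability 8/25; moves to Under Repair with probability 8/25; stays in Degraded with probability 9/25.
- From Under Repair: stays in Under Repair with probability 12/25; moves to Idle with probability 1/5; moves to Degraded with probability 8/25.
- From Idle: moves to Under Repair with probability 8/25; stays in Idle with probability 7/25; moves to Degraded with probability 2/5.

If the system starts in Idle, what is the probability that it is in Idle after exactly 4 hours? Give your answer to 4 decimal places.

Propagate the distribution vector 4 hours from Idle.
After 0 hours: (0.0000, 0.0000, 1.0000)
After 1 hour: (0.4000, 0.3200, 0.2800)
After 2 hours: (0.3584, 0.3712, 0.2704)
After 3 hours: (0.3560, 0.3794, 0.2646)
After 4 hours: (0.3554, 0.3807, 0.2639)
P(in Idle after 4 hours) = 0.2639

0.2639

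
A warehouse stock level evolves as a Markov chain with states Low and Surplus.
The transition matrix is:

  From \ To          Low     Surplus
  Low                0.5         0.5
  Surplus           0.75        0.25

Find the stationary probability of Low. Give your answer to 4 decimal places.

Let the stationary distribution be π with π = πP and π_1 + π_2 = 1.
π_1 = 0.5·π_1 + 0.75·π_2
Solving with the normalization constraint gives π = (0.6000, 0.4000).
So the stationary probability of Low is 0.6000.

0.6000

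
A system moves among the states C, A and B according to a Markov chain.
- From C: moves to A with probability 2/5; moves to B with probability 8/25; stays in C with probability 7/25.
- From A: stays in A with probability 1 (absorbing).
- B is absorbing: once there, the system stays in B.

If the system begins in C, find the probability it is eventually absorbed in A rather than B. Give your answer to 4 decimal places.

0.5556

Let h(s) be the probability of absorption at A starting from transient state s. Then h(A) = 1 and h(B) = 0. By first-step analysis:
h(C) = 0.28·h(C) + 0.4·1 + 0.32·0
Solving: h(C) = 0.5556.
Starting from C, the probability is 0.5556.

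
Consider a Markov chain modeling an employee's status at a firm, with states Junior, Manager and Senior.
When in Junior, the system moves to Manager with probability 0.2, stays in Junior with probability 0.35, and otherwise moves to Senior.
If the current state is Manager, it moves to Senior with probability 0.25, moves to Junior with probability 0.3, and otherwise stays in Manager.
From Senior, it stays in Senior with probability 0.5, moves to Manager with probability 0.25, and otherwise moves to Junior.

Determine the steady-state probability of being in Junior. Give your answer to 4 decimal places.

Let the stationary distribution be π with π = πP and π_1 + π_2 + π_3 = 1.
π_1 = 0.35·π_1 + 0.3·π_2 + 0.25·π_3
π_2 = 0.2·π_1 + 0.45·π_2 + 0.25·π_3
Solving with the normalization constraint gives π = (0.2941, 0.2941, 0.4118).
So the stationary probability of Junior is 0.2941.

0.2941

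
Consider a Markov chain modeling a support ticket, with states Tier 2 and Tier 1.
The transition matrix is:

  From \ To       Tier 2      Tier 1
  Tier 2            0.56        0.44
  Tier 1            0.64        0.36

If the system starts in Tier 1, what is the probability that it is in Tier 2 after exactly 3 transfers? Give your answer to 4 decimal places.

0.5929

Propagate the distribution vector 3 transfers from Tier 1.
After 0 transfers: (0.0000, 1.0000)
After 1 transfer: (0.6400, 0.3600)
After 2 transfers: (0.5888, 0.4112)
After 3 transfers: (0.5929, 0.4071)
P(in Tier 2 after 3 transfers) = 0.5929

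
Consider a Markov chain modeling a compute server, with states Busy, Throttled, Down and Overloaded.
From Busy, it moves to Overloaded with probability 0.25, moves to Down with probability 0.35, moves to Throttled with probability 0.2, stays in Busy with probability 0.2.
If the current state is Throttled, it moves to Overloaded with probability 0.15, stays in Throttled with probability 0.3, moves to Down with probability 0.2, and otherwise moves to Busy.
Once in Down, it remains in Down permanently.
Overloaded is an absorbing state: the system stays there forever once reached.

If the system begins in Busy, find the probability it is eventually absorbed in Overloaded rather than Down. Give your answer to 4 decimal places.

Let h(s) be the probability of absorption at Overloaded starting from transient state s. Then h(Overloaded) = 1 and h(Down) = 0. By first-step analysis:
h(Busy) = 0.2·h(Busy) + 0.2·h(Throttled) + 0.35·0 + 0.25·1
h(Throttled) = 0.35·h(Busy) + 0.3·h(Throttled) + 0.2·0 + 0.15·1
Solving: h(Busy) = 0.4184, h(Throttled) = 0.4235.
Starting from Busy, the probability is 0.4184.

0.4184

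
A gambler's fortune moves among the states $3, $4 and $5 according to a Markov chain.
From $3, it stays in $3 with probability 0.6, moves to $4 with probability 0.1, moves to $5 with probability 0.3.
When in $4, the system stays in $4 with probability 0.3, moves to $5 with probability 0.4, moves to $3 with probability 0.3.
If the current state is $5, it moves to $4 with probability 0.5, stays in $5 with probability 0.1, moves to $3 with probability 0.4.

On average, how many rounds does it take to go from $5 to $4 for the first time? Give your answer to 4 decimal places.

Let t(s) be the expected number of rounds to first reach $4 from state s, with t($4) = 0. Conditioning on the first round:
t($3) = 1 + 0.6·t($3) + 0.3·t($5)
t($5) = 1 + 0.4·t($3) + 0.1·t($5)
Solving: t($3) = 5.0000, t($5) = 3.3333.
Expected rounds from $5 to $4: 3.3333.

3.3333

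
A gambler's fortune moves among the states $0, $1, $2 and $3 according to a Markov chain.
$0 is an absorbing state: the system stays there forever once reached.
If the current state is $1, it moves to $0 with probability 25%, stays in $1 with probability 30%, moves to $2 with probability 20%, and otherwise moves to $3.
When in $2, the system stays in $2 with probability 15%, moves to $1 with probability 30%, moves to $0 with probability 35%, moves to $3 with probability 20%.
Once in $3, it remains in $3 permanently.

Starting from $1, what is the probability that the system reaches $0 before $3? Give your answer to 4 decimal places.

0.5280

Let h(s) be the probability of absorption at $0 starting from transient state s. Then h($0) = 1 and h($3) = 0. By first-step analysis:
h($1) = 0.25·1 + 0.3·h($1) + 0.2·h($2) + 0.25·0
h($2) = 0.35·1 + 0.3·h($1) + 0.15·h($2) + 0.2·0
Solving: h($1) = 0.5280, h($2) = 0.5981.
Starting from $1, the probability is 0.5280.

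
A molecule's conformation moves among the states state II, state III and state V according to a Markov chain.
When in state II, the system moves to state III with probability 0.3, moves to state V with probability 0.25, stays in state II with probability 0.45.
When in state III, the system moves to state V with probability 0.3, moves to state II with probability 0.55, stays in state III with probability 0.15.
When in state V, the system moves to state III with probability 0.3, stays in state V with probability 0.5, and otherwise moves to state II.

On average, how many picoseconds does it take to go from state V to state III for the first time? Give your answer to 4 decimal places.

Let t(s) be the expected number of picoseconds to first reach state III from state s, with t(state III) = 0. Conditioning on the first picosecond:
t(state II) = 1 + 0.45·t(state II) + 0.25·t(state V)
t(state V) = 1 + 0.2·t(state II) + 0.5·t(state V)
Solving: t(state II) = 3.3333, t(state V) = 3.3333.
Expected picoseconds from state V to state III: 3.3333.

3.3333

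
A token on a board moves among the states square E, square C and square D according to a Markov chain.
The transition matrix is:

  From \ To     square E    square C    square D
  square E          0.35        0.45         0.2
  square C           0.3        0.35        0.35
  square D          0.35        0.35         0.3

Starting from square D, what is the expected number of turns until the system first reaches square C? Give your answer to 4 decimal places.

2.5974

Let t(s) be the expected number of turns to first reach square C from state s, with t(square C) = 0. Conditioning on the first turn:
t(square E) = 1 + 0.35·t(square E) + 0.2·t(square D)
t(square D) = 1 + 0.35·t(square E) + 0.3·t(square D)
Solving: t(square E) = 2.3377, t(square D) = 2.5974.
Expected turns from square D to square C: 2.5974.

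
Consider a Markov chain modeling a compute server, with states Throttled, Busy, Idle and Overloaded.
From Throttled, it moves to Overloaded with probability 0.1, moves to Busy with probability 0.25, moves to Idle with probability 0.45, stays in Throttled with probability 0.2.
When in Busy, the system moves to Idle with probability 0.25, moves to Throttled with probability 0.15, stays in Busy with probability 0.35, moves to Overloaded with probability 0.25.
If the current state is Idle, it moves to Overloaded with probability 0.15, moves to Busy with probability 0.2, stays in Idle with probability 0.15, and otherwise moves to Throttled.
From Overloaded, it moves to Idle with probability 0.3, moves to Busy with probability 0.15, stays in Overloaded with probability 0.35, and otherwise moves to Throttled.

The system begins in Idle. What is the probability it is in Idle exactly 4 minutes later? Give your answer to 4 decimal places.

Propagate the distribution vector 4 minutes from Idle.
After 0 minutes: (0.0000, 0.0000, 1.0000, 0.0000)
After 1 minute: (0.5000, 0.2000, 0.1500, 0.1500)
After 2 minutes: (0.2350, 0.2475, 0.3425, 0.1750)
After 3 minutes: (0.2904, 0.2401, 0.2715, 0.1980)
After 4 minutes: (0.2694, 0.2406, 0.2908, 0.1991)
P(in Idle after 4 minutes) = 0.2908

0.2908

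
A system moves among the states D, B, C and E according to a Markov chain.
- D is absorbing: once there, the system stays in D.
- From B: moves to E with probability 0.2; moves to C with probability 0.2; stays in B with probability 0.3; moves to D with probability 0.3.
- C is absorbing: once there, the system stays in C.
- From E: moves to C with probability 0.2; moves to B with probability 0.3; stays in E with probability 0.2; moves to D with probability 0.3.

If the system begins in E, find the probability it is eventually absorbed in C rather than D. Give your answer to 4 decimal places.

0.4000

Let h(s) be the probability of absorption at C starting from transient state s. Then h(C) = 1 and h(D) = 0. By first-step analysis:
h(B) = 0.3·0 + 0.3·h(B) + 0.2·1 + 0.2·h(E)
h(E) = 0.3·0 + 0.3·h(B) + 0.2·1 + 0.2·h(E)
Solving: h(B) = 0.4000, h(E) = 0.4000.
Starting from E, the probability is 0.4000.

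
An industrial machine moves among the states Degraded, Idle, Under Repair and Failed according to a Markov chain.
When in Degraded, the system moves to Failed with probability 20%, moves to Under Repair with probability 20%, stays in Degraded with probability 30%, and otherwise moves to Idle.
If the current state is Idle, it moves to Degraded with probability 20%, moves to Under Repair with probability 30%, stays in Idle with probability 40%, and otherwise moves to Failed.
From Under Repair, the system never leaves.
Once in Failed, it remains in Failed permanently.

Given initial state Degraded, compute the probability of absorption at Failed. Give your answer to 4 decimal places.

Let h(s) be the probability of absorption at Failed starting from transient state s. Then h(Failed) = 1 and h(Under Repair) = 0. By first-step analysis:
h(Degraded) = 0.3·h(Degraded) + 0.3·h(Idle) + 0.2·0 + 0.2·1
h(Idle) = 0.2·h(Degraded) + 0.4·h(Idle) + 0.3·0 + 0.1·1
Solving: h(Degraded) = 0.4167, h(Idle) = 0.3056.
Starting from Degraded, the probability is 0.4167.

0.4167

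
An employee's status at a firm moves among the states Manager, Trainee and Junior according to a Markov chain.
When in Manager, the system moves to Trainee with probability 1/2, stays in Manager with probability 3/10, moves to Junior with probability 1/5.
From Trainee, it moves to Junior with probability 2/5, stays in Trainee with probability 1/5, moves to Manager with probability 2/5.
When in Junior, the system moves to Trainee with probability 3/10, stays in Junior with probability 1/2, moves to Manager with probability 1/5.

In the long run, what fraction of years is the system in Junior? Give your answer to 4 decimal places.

0.3789

Let the stationary distribution be π with π = πP and π_1 + π_2 + π_3 = 1.
π_1 = 0.3·π_1 + 0.4·π_2 + 0.2·π_3
π_2 = 0.5·π_1 + 0.2·π_2 + 0.3·π_3
Solving with the normalization constraint gives π = (0.2947, 0.3263, 0.3789).
So the stationary probability of Junior is 0.3789.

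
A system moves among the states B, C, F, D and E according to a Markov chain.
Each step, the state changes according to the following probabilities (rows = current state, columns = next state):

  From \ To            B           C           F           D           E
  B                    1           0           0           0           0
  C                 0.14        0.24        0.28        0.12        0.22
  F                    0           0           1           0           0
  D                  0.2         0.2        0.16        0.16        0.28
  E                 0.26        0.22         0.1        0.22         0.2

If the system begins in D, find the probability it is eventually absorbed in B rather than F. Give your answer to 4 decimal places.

Let h(s) be the probability of absorption at B starting from transient state s. Then h(B) = 1 and h(F) = 0. By first-step analysis:
h(C) = 0.14·1 + 0.24·h(C) + 0.28·0 + 0.12·h(D) + 0.22·h(E)
h(D) = 0.2·1 + 0.2·h(C) + 0.16·0 + 0.16·h(D) + 0.28·h(E)
h(E) = 0.26·1 + 0.22·h(C) + 0.1·0 + 0.22·h(D) + 0.2·h(E)
Solving: h(C) = 0.4422, h(D) = 0.5419, h(E) = 0.5956.
Starting from D, the probability is 0.5419.

0.5419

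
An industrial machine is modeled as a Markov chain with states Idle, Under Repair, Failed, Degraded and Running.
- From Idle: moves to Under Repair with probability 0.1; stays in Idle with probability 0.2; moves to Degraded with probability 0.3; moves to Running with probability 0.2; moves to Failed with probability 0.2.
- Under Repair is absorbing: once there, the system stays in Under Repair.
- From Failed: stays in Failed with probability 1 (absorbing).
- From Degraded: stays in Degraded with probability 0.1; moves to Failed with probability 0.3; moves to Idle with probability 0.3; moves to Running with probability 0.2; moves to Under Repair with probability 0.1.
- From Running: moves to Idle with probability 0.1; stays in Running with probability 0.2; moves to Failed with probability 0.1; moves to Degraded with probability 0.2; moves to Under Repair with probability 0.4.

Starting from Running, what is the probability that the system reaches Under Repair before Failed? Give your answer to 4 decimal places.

0.6560

Let h(s) be the probability of absorption at Under Repair starting from transient state s. Then h(Under Repair) = 1 and h(Failed) = 0. By first-step analysis:
h(Idle) = 0.2·h(Idle) + 0.1·1 + 0.2·0 + 0.3·h(Degraded) + 0.2·h(Running)
h(Degraded) = 0.3·h(Idle) + 0.1·1 + 0.3·0 + 0.1·h(Degraded) + 0.2·h(Running)
h(Running) = 0.1·h(Idle) + 0.4·1 + 0.1·0 + 0.2·h(Degraded) + 0.2·h(Running)
Solving: h(Idle) = 0.4404, h(Degraded) = 0.4037, h(Running) = 0.6560.
Starting from Running, the probability is 0.6560.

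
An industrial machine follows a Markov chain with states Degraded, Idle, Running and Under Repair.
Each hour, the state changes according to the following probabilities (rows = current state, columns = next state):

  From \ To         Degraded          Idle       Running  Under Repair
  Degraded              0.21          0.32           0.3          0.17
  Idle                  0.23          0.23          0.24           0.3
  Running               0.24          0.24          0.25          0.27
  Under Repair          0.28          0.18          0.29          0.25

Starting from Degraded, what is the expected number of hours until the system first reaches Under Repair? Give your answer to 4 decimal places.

Let t(s) be the expected number of hours to first reach Under Repair from state s, with t(Under Repair) = 0. Conditioning on the first hour:
t(Degraded) = 1 + 0.21·t(Degraded) + 0.32·t(Idle) + 0.3·t(Running)
t(Idle) = 1 + 0.23·t(Degraded) + 0.23·t(Idle) + 0.24·t(Running)
t(Running) = 1 + 0.24·t(Degraded) + 0.24·t(Idle) + 0.25·t(Running)
Solving: t(Degraded) = 4.2993, t(Idle) = 3.8070, t(Running) = 3.9274.
Expected hours from Degraded to Under Repair: 4.2993.

4.2993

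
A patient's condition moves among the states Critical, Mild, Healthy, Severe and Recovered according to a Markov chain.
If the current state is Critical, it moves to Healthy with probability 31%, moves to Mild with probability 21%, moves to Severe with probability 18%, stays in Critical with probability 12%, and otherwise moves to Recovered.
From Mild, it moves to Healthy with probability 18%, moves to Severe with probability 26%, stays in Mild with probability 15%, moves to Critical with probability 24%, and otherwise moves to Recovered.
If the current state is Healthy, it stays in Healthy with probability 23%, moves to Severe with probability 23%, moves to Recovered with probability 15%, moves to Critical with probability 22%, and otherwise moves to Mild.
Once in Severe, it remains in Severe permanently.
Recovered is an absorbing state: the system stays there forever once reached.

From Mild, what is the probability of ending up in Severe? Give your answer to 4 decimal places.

0.5852

Let h(s) be the probability of absorption at Severe starting from transient state s. Then h(Severe) = 1 and h(Recovered) = 0. By first-step analysis:
h(Critical) = 0.12·h(Critical) + 0.21·h(Mild) + 0.31·h(Healthy) + 0.18·1 + 0.18·0
h(Mild) = 0.24·h(Critical) + 0.15·h(Mild) + 0.18·h(Healthy) + 0.26·1 + 0.17·0
h(Healthy) = 0.22·h(Critical) + 0.17·h(Mild) + 0.23·h(Healthy) + 0.23·1 + 0.15·0
Solving: h(Critical) = 0.5503, h(Mild) = 0.5852, h(Healthy) = 0.5851.
Starting from Mild, the probability is 0.5852.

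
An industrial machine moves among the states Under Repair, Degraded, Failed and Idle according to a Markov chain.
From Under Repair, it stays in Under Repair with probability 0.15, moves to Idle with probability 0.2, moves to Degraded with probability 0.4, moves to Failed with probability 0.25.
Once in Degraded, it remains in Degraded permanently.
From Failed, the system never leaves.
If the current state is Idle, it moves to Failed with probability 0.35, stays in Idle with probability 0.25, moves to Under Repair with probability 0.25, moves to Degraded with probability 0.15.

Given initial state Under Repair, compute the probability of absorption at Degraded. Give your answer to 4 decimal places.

0.5617

Let h(s) be the probability of absorption at Degraded starting from transient state s. Then h(Degraded) = 1 and h(Failed) = 0. By first-step analysis:
h(Under Repair) = 0.15·h(Under Repair) + 0.4·1 + 0.25·0 + 0.2·h(Idle)
h(Idle) = 0.25·h(Under Repair) + 0.15·1 + 0.35·0 + 0.25·h(Idle)
Solving: h(Under Repair) = 0.5617, h(Idle) = 0.3872.
Starting from Under Repair, the probability is 0.5617.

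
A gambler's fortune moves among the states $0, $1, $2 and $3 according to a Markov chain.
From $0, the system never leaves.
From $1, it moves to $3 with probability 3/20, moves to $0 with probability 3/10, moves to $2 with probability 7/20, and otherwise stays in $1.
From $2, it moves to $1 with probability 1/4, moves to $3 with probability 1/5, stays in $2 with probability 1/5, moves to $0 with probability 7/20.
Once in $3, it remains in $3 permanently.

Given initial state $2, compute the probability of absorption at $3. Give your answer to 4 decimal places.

Let h(s) be the probability of absorption at $3 starting from transient state s. Then h($3) = 1 and h($0) = 0. By first-step analysis:
h($1) = 0.3·0 + 0.2·h($1) + 0.35·h($2) + 0.15·1
h($2) = 0.35·0 + 0.25·h($1) + 0.2·h($2) + 0.2·1
Solving: h($1) = 0.3439, h($2) = 0.3575.
Starting from $2, the probability is 0.3575.

0.3575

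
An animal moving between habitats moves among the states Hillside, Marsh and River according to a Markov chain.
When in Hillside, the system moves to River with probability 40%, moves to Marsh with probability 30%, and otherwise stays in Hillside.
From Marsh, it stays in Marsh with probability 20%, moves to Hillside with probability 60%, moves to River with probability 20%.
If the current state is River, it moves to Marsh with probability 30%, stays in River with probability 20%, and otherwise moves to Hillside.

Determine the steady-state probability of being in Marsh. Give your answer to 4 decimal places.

Let the stationary distribution be π with π = πP and π_1 + π_2 + π_3 = 1.
π_1 = 0.3·π_1 + 0.6·π_2 + 0.5·π_3
π_2 = 0.3·π_1 + 0.2·π_2 + 0.3·π_3
Solving with the normalization constraint gives π = (0.4394, 0.2727, 0.2879).
So the stationary probability of Marsh is 0.2727.

0.2727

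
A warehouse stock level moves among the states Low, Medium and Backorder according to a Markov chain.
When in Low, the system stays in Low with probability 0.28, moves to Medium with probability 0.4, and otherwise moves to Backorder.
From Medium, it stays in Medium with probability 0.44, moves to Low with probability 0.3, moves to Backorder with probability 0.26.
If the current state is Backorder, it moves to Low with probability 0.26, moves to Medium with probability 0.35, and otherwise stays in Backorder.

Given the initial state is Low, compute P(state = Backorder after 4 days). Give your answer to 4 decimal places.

Propagate the distribution vector 4 days from Low.
After 0 days: (1.0000, 0.0000, 0.0000)
After 1 day: (0.2800, 0.4000, 0.3200)
After 2 days: (0.2816, 0.4000, 0.3184)
After 3 days: (0.2816, 0.4001, 0.3183)
After 4 days: (0.2816, 0.4001, 0.3183)
P(in Backorder after 4 days) = 0.3183

0.3183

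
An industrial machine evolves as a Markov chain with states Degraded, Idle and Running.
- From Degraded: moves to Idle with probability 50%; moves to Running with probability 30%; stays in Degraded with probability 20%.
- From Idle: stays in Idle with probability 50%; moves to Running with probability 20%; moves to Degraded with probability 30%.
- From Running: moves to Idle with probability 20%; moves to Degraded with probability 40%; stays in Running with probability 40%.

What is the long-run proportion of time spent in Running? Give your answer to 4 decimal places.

0.2874

Let the stationary distribution be π with π = πP and π_1 + π_2 + π_3 = 1.
π_1 = 0.2·π_1 + 0.3·π_2 + 0.4·π_3
π_2 = 0.5·π_1 + 0.5·π_2 + 0.2·π_3
Solving with the normalization constraint gives π = (0.2989, 0.4138, 0.2874).
So the stationary probability of Running is 0.2874.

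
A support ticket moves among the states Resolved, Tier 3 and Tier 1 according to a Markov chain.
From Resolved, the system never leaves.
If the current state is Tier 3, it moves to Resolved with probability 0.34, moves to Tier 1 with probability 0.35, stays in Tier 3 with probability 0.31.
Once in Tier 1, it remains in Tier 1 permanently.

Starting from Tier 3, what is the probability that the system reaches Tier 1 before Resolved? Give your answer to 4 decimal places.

Let h(s) be the probability of absorption at Tier 1 starting from transient state s. Then h(Tier 1) = 1 and h(Resolved) = 0. By first-step analysis:
h(Tier 3) = 0.34·0 + 0.31·h(Tier 3) + 0.35·1
Solving: h(Tier 3) = 0.5072.
Starting from Tier 3, the probability is 0.5072.

0.5072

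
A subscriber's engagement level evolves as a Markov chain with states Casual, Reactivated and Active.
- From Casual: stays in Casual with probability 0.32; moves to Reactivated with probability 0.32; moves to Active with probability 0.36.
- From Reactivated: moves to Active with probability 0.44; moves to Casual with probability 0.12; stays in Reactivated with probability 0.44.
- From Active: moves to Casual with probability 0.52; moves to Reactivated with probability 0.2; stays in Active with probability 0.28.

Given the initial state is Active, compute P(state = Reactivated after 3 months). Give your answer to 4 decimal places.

0.3148

Propagate the distribution vector 3 months from Active.
After 0 months: (0.0000, 0.0000, 1.0000)
After 1 month: (0.5200, 0.2000, 0.2800)
After 2 months: (0.3360, 0.3104, 0.3536)
After 3 months: (0.3286, 0.3148, 0.3565)
P(in Reactivated after 3 months) = 0.3148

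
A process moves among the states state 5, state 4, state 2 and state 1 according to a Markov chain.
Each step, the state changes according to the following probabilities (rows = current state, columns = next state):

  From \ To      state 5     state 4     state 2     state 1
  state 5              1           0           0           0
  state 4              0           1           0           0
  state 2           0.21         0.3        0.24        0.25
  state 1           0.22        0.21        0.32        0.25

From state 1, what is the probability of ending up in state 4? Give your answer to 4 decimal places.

0.5216

Let h(s) be the probability of absorption at state 4 starting from transient state s. Then h(state 4) = 1 and h(state 5) = 0. By first-step analysis:
h(state 2) = 0.21·0 + 0.3·1 + 0.24·h(state 2) + 0.25·h(state 1)
h(state 1) = 0.22·0 + 0.21·1 + 0.32·h(state 2) + 0.25·h(state 1)
Solving: h(state 2) = 0.5663, h(state 1) = 0.5216.
Starting from state 1, the probability is 0.5216.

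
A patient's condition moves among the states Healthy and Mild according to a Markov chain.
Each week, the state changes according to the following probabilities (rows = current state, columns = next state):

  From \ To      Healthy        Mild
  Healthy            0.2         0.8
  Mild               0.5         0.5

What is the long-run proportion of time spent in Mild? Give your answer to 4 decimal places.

0.6154

Let the stationary distribution be π with π = πP and π_1 + π_2 = 1.
π_1 = 0.2·π_1 + 0.5·π_2
Solving with the normalization constraint gives π = (0.3846, 0.6154).
So the stationary probability of Mild is 0.6154.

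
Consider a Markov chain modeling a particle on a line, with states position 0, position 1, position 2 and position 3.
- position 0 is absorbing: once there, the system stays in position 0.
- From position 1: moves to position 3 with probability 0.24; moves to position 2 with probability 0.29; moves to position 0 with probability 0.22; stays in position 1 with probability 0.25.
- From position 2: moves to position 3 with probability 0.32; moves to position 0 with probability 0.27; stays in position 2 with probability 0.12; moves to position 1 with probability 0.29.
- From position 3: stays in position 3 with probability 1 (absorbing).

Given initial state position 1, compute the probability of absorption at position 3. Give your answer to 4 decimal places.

Let h(s) be the probability of absorption at position 3 starting from transient state s. Then h(position 3) = 1 and h(position 0) = 0. By first-step analysis:
h(position 1) = 0.22·0 + 0.25·h(position 1) + 0.29·h(position 2) + 0.24·1
h(position 2) = 0.27·0 + 0.29·h(position 1) + 0.12·h(position 2) + 0.32·1
Solving: h(position 1) = 0.5279, h(position 2) = 0.5376.
Starting from position 1, the probability is 0.5279.

0.5279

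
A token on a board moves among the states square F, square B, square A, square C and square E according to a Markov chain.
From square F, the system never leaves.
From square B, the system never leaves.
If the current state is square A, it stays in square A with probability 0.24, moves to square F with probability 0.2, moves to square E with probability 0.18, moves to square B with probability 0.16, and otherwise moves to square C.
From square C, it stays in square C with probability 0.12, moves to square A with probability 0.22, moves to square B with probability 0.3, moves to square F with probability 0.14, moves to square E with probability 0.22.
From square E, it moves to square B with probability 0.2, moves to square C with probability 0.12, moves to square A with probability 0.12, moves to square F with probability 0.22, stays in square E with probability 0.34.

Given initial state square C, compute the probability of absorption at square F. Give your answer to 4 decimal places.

Let h(s) be the probability of absorption at square F starting from transient state s. Then h(square F) = 1 and h(square B) = 0. By first-step analysis:
h(square A) = 0.2·1 + 0.16·0 + 0.24·h(square A) + 0.22·h(square C) + 0.18·h(square E)
h(square C) = 0.14·1 + 0.3·0 + 0.22·h(square A) + 0.12·h(square C) + 0.22·h(square E)
h(square E) = 0.22·1 + 0.2·0 + 0.12·h(square A) + 0.12·h(square C) + 0.34·h(square E)
Solving: h(square A) = 0.4995, h(square C) = 0.4086, h(square E) = 0.4984.
Starting from square C, the probability is 0.4086.

0.4086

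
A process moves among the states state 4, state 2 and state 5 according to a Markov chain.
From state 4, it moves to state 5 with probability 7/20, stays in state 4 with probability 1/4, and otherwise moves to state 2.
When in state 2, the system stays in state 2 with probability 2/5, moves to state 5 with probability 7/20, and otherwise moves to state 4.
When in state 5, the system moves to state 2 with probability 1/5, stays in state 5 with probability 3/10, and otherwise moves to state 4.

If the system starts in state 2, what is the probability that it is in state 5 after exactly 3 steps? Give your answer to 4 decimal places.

Propagate the distribution vector 3 steps from state 2.
After 0 steps: (0.0000, 1.0000, 0.0000)
After 1 step: (0.2500, 0.4000, 0.3500)
After 2 steps: (0.3375, 0.3300, 0.3325)
After 3 steps: (0.3331, 0.3335, 0.3334)
P(in state 5 after 3 steps) = 0.3334

0.3334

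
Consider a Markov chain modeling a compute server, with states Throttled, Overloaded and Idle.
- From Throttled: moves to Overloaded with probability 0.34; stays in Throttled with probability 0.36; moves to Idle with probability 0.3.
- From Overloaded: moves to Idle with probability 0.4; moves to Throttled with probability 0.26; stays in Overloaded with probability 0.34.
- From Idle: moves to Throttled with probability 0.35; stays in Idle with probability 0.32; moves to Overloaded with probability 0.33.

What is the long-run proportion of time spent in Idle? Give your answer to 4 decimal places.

Let the stationary distribution be π with π = πP and π_1 + π_2 + π_3 = 1.
π_1 = 0.36·π_1 + 0.26·π_2 + 0.35·π_3
π_2 = 0.34·π_1 + 0.34·π_2 + 0.33·π_3
Solving with the normalization constraint gives π = (0.3229, 0.3366, 0.3405).
So the stationary probability of Idle is 0.3405.

0.3405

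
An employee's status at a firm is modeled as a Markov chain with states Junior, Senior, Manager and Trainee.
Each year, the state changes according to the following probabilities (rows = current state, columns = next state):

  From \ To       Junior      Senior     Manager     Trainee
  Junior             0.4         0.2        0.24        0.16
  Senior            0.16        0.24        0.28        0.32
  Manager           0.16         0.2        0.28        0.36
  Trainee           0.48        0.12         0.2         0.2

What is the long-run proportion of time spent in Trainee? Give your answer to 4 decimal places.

Let the stationary distribution be π with π = πP and π_1 + π_2 + π_3 + π_4 = 1.
π_1 = 0.4·π_1 + 0.16·π_2 + 0.16·π_3 + 0.48·π_4
π_2 = 0.2·π_1 + 0.24·π_2 + 0.2·π_3 + 0.12·π_4
π_3 = 0.24·π_1 + 0.28·π_2 + 0.28·π_3 + 0.2·π_4
Solving with the normalization constraint gives π = (0.3156, 0.1875, 0.2474, 0.2495).
So the stationary probability of Trainee is 0.2495.

0.2495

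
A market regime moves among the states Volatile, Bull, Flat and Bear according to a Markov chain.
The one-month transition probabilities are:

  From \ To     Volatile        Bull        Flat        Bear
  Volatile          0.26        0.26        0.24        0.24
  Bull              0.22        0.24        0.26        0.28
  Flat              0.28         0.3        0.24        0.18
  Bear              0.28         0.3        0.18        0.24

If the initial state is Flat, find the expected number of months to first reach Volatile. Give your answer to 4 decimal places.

Let t(s) be the expected number of months to first reach Volatile from state s, with t(Volatile) = 0. Conditioning on the first month:
t(Bull) = 1 + 0.24·t(Bull) + 0.26·t(Flat) + 0.28·t(Bear)
t(Flat) = 1 + 0.3·t(Bull) + 0.24·t(Flat) + 0.18·t(Bear)
t(Bear) = 1 + 0.3·t(Bull) + 0.18·t(Flat) + 0.24·t(Bear)
Solving: t(Bull) = 4.0172, t(Flat) = 3.8020, t(Bear) = 3.8020.
Expected months from Flat to Volatile: 3.8020.

3.8020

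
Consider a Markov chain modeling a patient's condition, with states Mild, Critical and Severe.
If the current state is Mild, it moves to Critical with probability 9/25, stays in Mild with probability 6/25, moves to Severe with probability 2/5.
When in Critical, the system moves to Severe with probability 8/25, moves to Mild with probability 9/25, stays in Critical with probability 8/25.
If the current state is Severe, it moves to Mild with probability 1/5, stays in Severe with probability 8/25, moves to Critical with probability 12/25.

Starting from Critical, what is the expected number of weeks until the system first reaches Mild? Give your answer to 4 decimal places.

3.2383

Let t(s) be the expected number of weeks to first reach Mild from state s, with t(Mild) = 0. Conditioning on the first week:
t(Critical) = 1 + 0.32·t(Critical) + 0.32·t(Severe)
t(Severe) = 1 + 0.48·t(Critical) + 0.32·t(Severe)
Solving: t(Critical) = 3.2383, t(Severe) = 3.7565.
Expected weeks from Critical to Mild: 3.2383.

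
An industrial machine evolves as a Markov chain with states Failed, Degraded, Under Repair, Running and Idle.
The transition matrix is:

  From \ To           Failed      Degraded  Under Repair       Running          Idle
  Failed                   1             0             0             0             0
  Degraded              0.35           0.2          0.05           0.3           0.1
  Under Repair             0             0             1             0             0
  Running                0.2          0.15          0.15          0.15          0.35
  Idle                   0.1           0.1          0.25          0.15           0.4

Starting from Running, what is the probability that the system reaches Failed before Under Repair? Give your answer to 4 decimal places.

0.5264

Let h(s) be the probability of absorption at Failed starting from transient state s. Then h(Failed) = 1 and h(Under Repair) = 0. By first-step analysis:
h(Degraded) = 0.35·1 + 0.2·h(Degraded) + 0.05·0 + 0.3·h(Running) + 0.1·h(Idle)
h(Running) = 0.2·1 + 0.15·h(Degraded) + 0.15·0 + 0.15·h(Running) + 0.35·h(Idle)
h(Idle) = 0.1·1 + 0.1·h(Degraded) + 0.25·0 + 0.15·h(Running) + 0.4·h(Idle)
Solving: h(Degraded) = 0.6865, h(Running) = 0.5264, h(Idle) = 0.4127.
Starting from Running, the probability is 0.5264.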